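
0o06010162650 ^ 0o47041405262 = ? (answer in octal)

0o41051567432

XOR each oct digit independently (no carries):
  0^4=4, 6^7=1, 0^0=0, 1^4=5, 0^1=1, 1^4=5, 6^0=6, 2^5=7, 6^2=4, 5^6=3, 0^2=2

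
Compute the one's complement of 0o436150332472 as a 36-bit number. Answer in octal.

Each oct digit d becomes 7−d:
  4→3, 3→4, 6→1, 1→6, 5→2, 0→7, 3→4, 3→4, 2→5, 4→3, 7→0, 2→5

0o341627445305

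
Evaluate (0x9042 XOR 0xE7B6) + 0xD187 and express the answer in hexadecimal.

0x1497B

First 0x9042 XOR 0xE7B6 = 0x77F4.
Add column by column in base 16, right to left:
  4+7 = B
  F+8 = 7 carry 1
  7+1+1 = 9
  7+D = 4 carry 1
  final carry 1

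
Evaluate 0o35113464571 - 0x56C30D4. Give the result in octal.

0x56C30D4 = 0o533030324 in octal.
Subtract column by column in base 8:
  1-4 → 5 (borrow)
  7-2-1 → 4
  5-3 → 2
  4-0 → 4
  6-3 → 3
  4-0 → 4
  3-3 → 0
  1-3 → 6 (borrow)
  1-5-1 → 3 (borrow)
  5-0-1 → 4
  3-0 → 3

0o34360434245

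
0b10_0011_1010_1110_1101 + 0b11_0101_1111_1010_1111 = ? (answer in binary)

0b1011001101010011100

Add column by column in base 2, right to left:
  1+1 = 0 carry 1
  0+1+1 = 0 carry 1
  1+1+1 = 1 carry 1
  1+1+1 = 1 carry 1
  0+0+1 = 1
  1+1 = 0 carry 1
  1+0+1 = 0 carry 1
  1+1+1 = 1 carry 1
  0+1+1 = 0 carry 1
  1+1+1 = 1 carry 1
  0+1+1 = 0 carry 1
  1+1+1 = 1 carry 1
  1+1+1 = 1 carry 1
  1+0+1 = 0 carry 1
  0+1+1 = 0 carry 1
  0+0+1 = 1
  0+1 = 1
  1+1 = 0 carry 1
  final carry 1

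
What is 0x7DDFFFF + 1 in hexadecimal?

0x7DE0000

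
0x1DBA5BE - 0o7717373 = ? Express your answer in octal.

0x1DBA5BE = 0o166722676 in octal.
Subtract column by column in base 8:
  6-3 → 3
  7-7 → 0
  6-3 → 3
  2-7 → 3 (borrow)
  2-1-1 → 0
  7-7 → 0
  6-7 → 7 (borrow)
  6-0-1 → 5
  1-0 → 1

0o157003303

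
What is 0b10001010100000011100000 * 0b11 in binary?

0b110011111100001010100000

Multiply each base-2 digit by 3, carrying:
  0×3 = 0 → write 0
  0×3 = 0 → write 0
  0×3 = 0 → write 0
  0×3 = 0 → write 0
  0×3 = 0 → write 0
  1×3 = 3 → write 1 carry 1
  1×3+1 = 4 → write 0 carry 2
  1×3+2 = 5 → write 1 carry 2
  0×3+2 = 2 → write 0 carry 1
  0×3+1 = 1 → write 1
  0×3 = 0 → write 0
  0×3 = 0 → write 0
  0×3 = 0 → write 0
  0×3 = 0 → write 0
  1×3 = 3 → write 1 carry 1
  0×3+1 = 1 → write 1
  1×3 = 3 → write 1 carry 1
  0×3+1 = 1 → write 1
  1×3 = 3 → write 1 carry 1
  0×3+1 = 1 → write 1
  0×3 = 0 → write 0
  0×3 = 0 → write 0
  1×3 = 3 → write 1 carry 1
  remaining carry: 1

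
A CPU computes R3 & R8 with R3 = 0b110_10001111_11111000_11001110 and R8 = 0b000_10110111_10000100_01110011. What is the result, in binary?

AND bit by bit (1 only where both bits are 1):
  110100011111111100011001110
& 000101101111000010001110011
= 000100001111000000001000010

0b000100001111000000001000010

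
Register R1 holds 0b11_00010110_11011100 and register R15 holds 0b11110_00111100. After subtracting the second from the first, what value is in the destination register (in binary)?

0b101111100010100000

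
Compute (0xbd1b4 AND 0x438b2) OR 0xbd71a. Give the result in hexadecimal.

0xbd7ba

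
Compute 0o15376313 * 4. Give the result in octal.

Multiply each base-8 digit by 4, carrying:
  3×4 = 12 → write 4 carry 1
  1×4+1 = 5 → write 5
  3×4 = 12 → write 4 carry 1
  6×4+1 = 25 → write 1 carry 3
  7×4+3 = 31 → write 7 carry 3
  3×4+3 = 15 → write 7 carry 1
  5×4+1 = 21 → write 5 carry 2
  1×4+2 = 6 → write 6

0o65771454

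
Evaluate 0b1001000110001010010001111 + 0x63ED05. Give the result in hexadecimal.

0b1001000110001010010001111 = 0x123148F in hexadecimal.
Add column by column in base 16, right to left:
  F+5 = 4 carry 1
  8+0+1 = 9
  4+D = 1 carry 1
  1+E+1 = 0 carry 1
  3+3+1 = 7
  2+6 = 8
  1+0 = 1

0x1870194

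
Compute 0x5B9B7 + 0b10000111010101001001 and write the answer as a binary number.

0x5B9B7 = 0b1011011100110110111 in binary.
Add column by column in base 2, right to left:
  1+1 = 0 carry 1
  1+0+1 = 0 carry 1
  1+0+1 = 0 carry 1
  0+1+1 = 0 carry 1
  1+0+1 = 0 carry 1
  1+0+1 = 0 carry 1
  0+1+1 = 0 carry 1
  1+0+1 = 0 carry 1
  1+1+1 = 1 carry 1
  0+0+1 = 1
  0+1 = 1
  1+0 = 1
  1+1 = 0 carry 1
  1+1+1 = 1 carry 1
  0+1+1 = 0 carry 1
  1+0+1 = 0 carry 1
  1+0+1 = 0 carry 1
  0+0+1 = 1
  1+0 = 1
  0+1 = 1

0b11100010111100000000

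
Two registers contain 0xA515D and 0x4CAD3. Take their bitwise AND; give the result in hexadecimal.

AND each hex digit independently (no carries):
  A&4=0, 5&C=4, 1&A=0, 5&D=5, D&3=1

0x04051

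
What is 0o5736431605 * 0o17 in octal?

0o131012202313

Multiply each base-8 digit by 15, carrying:
  5×15 = 75 → write 3 carry 9
  0×15+9 = 9 → write 1 carry 1
  6×15+1 = 91 → write 3 carry 11
  1×15+11 = 26 → write 2 carry 3
  3×15+3 = 48 → write 0 carry 6
  4×15+6 = 66 → write 2 carry 8
  6×15+8 = 98 → write 2 carry 12
  3×15+12 = 57 → write 1 carry 7
  7×15+7 = 112 → write 0 carry 14
  5×15+14 = 89 → write 1 carry 11
  remaining carry: 13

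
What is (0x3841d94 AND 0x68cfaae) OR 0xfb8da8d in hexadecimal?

0x3841d94 AND 0x68cfaae = 0x2841884.
Then OR with 0xfb8da8d.

0xfbcda8d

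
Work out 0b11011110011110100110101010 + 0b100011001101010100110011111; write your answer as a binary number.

0b111111000001001001101001001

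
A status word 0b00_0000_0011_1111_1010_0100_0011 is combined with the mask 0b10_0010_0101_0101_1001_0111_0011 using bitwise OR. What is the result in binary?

OR bit by bit (1 where either bit is 1):
  00000000111111101001000011
| 10001001010101100101110011
= 10001001111111101101110011

0b10001001111111101101110011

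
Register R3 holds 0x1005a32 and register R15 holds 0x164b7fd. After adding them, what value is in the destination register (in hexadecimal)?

Add column by column in base 16, right to left:
  2+d = f
  3+f = 2 carry 1
  a+7+1 = 2 carry 1
  5+b+1 = 1 carry 1
  0+4+1 = 5
  0+6 = 6
  1+1 = 2

0x265122f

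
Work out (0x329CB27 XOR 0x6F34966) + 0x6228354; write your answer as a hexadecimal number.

0xBFD0595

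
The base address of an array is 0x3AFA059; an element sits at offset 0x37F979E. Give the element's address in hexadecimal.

0x72F37F7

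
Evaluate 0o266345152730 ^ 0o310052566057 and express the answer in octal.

XOR each oct digit independently (no carries):
  2^3=1, 6^1=7, 6^0=6, 3^0=3, 4^5=1, 5^2=7, 1^5=4, 5^6=3, 2^6=4, 7^0=7, 3^5=6, 0^7=7

0o176317434767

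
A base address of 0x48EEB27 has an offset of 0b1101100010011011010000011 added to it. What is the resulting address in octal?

0x48EEB27 = 0o443565447 in octal.
0b1101100010011011010000011 = 0o154233203 in octal.
Add column by column in base 8, right to left:
  7+3 = 2 carry 1
  4+0+1 = 5
  4+2 = 6
  5+3 = 0 carry 1
  6+3+1 = 2 carry 1
  5+2+1 = 0 carry 1
  3+4+1 = 0 carry 1
  4+5+1 = 2 carry 1
  4+1+1 = 6

0o620020652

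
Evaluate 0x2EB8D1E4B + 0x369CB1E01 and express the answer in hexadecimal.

0x655583C4C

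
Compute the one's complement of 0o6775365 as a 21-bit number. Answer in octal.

Each oct digit d becomes 7−d:
  6→1, 7→0, 7→0, 5→2, 3→4, 6→1, 5→2

0o1002412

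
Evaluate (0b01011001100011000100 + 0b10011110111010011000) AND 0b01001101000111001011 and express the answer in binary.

0b1001000000101001000

Add column by column in base 2, right to left:
  0+0 = 0
  0+0 = 0
  1+0 = 1
  0+1 = 1
  0+1 = 1
  0+0 = 0
  1+0 = 1
  1+1 = 0 carry 1
  0+0+1 = 1
  0+1 = 1
  0+1 = 1
  1+1 = 0 carry 1
  1+0+1 = 0 carry 1
  0+1+1 = 0 carry 1
  0+1+1 = 0 carry 1
  1+1+1 = 1 carry 1
  1+1+1 = 1 carry 1
  0+0+1 = 1
  1+0 = 1
  0+1 = 1
Sum = 0b11111000011101011100; now AND with 0b01001101000111001011:
  11111000011101011100
& 01001101000111001011
= 01001000000101001000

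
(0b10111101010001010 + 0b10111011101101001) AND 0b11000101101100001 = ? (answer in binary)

Add column by column in base 2, right to left:
  0+1 = 1
  1+0 = 1
  0+0 = 0
  1+1 = 0 carry 1
  0+0+1 = 1
  0+1 = 1
  0+1 = 1
  1+0 = 1
  0+1 = 1
  1+1 = 0 carry 1
  0+1+1 = 0 carry 1
  1+0+1 = 0 carry 1
  1+1+1 = 1 carry 1
  1+1+1 = 1 carry 1
  1+1+1 = 1 carry 1
  0+0+1 = 1
  1+1 = 0 carry 1
  final carry 1
Sum = 0b101111000111110011; now AND with 0b11000101101100001:
  101111000111110011
& 011000101101100001
= 001000000101100001

0b1000000101100001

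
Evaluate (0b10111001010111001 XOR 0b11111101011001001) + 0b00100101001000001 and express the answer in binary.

First 0b10111001010111001 XOR 0b11111101011001001 = 0b01000100001110000.
Add column by column in base 2, right to left:
  0+1 = 1
  0+0 = 0
  0+0 = 0
  0+0 = 0
  1+0 = 1
  1+0 = 1
  1+1 = 0 carry 1
  0+0+1 = 1
  0+0 = 0
  0+1 = 1
  0+0 = 0
  1+1 = 0 carry 1
  0+0+1 = 1
  0+0 = 0
  0+1 = 1
  1+0 = 1

0b1101001010110001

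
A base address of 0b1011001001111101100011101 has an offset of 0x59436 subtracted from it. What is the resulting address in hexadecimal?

0x15F66E7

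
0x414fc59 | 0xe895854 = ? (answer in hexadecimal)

0xe9dfc5d

OR each hex digit independently (no carries):
  4|e=e, 1|8=9, 4|9=d, f|5=f, c|8=c, 5|5=5, 9|4=d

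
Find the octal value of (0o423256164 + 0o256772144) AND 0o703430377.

Add column by column in base 8, right to left:
  4+4 = 0 carry 1
  6+4+1 = 3 carry 1
  1+1+1 = 3
  6+2 = 0 carry 1
  5+7+1 = 5 carry 1
  2+7+1 = 2 carry 1
  3+6+1 = 2 carry 1
  2+5+1 = 0 carry 1
  4+2+1 = 7
Sum = 0o702250330; now AND with 0o703430377:
  7&7=7, 0&0=0, 2&3=2, 2&4=0, 5&3=1, 0&0=0, 3&3=3, 3&7=3, 0&7=0

0o702010330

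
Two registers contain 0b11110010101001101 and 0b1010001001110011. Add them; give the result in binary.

0b101000011111000000

Add column by column in base 2, right to left:
  1+1 = 0 carry 1
  0+1+1 = 0 carry 1
  1+0+1 = 0 carry 1
  1+0+1 = 0 carry 1
  0+1+1 = 0 carry 1
  0+1+1 = 0 carry 1
  1+1+1 = 1 carry 1
  0+0+1 = 1
  1+0 = 1
  0+1 = 1
  1+0 = 1
  0+0 = 0
  0+0 = 0
  1+1 = 0 carry 1
  1+0+1 = 0 carry 1
  1+1+1 = 1 carry 1
  1+0+1 = 0 carry 1
  final carry 1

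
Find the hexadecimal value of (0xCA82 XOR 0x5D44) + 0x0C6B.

0xA431

First 0xCA82 XOR 0x5D44 = 0x97C6.
Add column by column in base 16, right to left:
  6+B = 1 carry 1
  C+6+1 = 3 carry 1
  7+C+1 = 4 carry 1
  9+0+1 = A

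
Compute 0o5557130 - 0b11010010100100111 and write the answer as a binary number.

0o5557130 = 0b101101101111001011000 in binary.
Subtract column by column in base 2:
  0-1 → 1 (borrow)
  0-1-1 → 0 (borrow)
  0-1-1 → 0 (borrow)
  1-0-1 → 0
  1-0 → 1
  0-1 → 1 (borrow)
  1-0-1 → 0
  0-0 → 0
  0-1 → 1 (borrow)
  1-0-1 → 0
  1-1 → 0
  1-0 → 1
  1-0 → 1
  0-1 → 1 (borrow)
  1-0-1 → 0
  1-1 → 0
  0-1 → 1 (borrow)
  1-0-1 → 0
  1-0 → 1
  0-0 → 0
  1-0 → 1

0b101010011100100110001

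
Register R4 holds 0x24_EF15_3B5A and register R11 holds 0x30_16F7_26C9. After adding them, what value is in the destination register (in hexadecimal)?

0x55060C6223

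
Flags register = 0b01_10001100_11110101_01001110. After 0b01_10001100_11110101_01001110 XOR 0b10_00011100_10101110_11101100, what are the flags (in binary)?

XOR bit by bit (1 where the bits differ):
  01100011001111010101001110
^ 10000111001010111011101100
= 11100100000101101110100010

0b11100100000101101110100010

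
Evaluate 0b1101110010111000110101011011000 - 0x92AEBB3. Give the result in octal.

0o14514277445

0b1101110010111000110101011011000 = 0o15627065330 in octal.
0x92AEBB3 = 0o1112565663 in octal.
Subtract column by column in base 8:
  0-3 → 5 (borrow)
  3-6-1 → 4 (borrow)
  3-6-1 → 4 (borrow)
  5-5-1 → 7 (borrow)
  6-6-1 → 7 (borrow)
  0-5-1 → 2 (borrow)
  7-2-1 → 4
  2-1 → 1
  6-1 → 5
  5-1 → 4
  1-0 → 1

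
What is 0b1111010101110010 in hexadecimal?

0xF572

Group the bits into nibbles: 1111 0101 0111 0010 → F572.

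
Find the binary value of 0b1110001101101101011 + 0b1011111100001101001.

Add column by column in base 2, right to left:
  1+1 = 0 carry 1
  1+0+1 = 0 carry 1
  0+0+1 = 1
  1+1 = 0 carry 1
  0+0+1 = 1
  1+1 = 0 carry 1
  1+1+1 = 1 carry 1
  0+0+1 = 1
  1+0 = 1
  1+0 = 1
  0+0 = 0
  1+1 = 0 carry 1
  1+1+1 = 1 carry 1
  0+1+1 = 0 carry 1
  0+1+1 = 0 carry 1
  0+1+1 = 0 carry 1
  1+1+1 = 1 carry 1
  1+0+1 = 0 carry 1
  1+1+1 = 1 carry 1
  final carry 1

0b11010001001111010100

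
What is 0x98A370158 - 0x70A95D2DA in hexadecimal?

0x27FA12E7E

Subtract column by column in base 16:
  8-A → E (borrow)
  5-D-1 → 7 (borrow)
  1-2-1 → E (borrow)
  0-D-1 → 2 (borrow)
  7-5-1 → 1
  3-9 → A (borrow)
  A-A-1 → F (borrow)
  8-0-1 → 7
  9-7 → 2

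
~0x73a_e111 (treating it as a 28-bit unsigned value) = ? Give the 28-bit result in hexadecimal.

Each hex digit d becomes f−d:
  7→8, 3→c, a→5, e→1, 1→e, 1→e, 1→e

0x8c51eee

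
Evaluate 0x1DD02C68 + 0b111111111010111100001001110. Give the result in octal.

0x1DD02C68 = 0o3564026150 in octal.
0b111111111010111100001001110 = 0o777274116 in octal.
Add column by column in base 8, right to left:
  0+6 = 6
  5+1 = 6
  1+1 = 2
  6+4 = 2 carry 1
  2+7+1 = 2 carry 1
  0+2+1 = 3
  4+7 = 3 carry 1
  6+7+1 = 6 carry 1
  5+7+1 = 5 carry 1
  3+0+1 = 4

0o4563322266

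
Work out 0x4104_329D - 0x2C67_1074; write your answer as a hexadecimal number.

Subtract column by column in base 16:
  D-4 → 9
  9-7 → 2
  2-0 → 2
  3-1 → 2
  4-7 → D (borrow)
  0-6-1 → 9 (borrow)
  1-C-1 → 4 (borrow)
  4-2-1 → 1

0x149D2229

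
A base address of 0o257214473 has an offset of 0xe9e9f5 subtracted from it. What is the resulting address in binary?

0b1110100110010111101000110

0o257214473 = 0b10101111010001100100111011 in binary.
0xe9e9f5 = 0b111010011110100111110101 in binary.
Subtract column by column in base 2:
  1-1 → 0
  1-0 → 1
  0-1 → 1 (borrow)
  1-0-1 → 0
  1-1 → 0
  1-1 → 0
  0-1 → 1 (borrow)
  0-1-1 → 0 (borrow)
  1-1-1 → 1 (borrow)
  0-0-1 → 1 (borrow)
  0-0-1 → 1 (borrow)
  1-1-1 → 1 (borrow)
  1-0-1 → 0
  0-1 → 1 (borrow)
  0-1-1 → 0 (borrow)
  0-1-1 → 0 (borrow)
  1-1-1 → 1 (borrow)
  0-0-1 → 1 (borrow)
  1-0-1 → 0
  1-1 → 0
  1-0 → 1
  1-1 → 0
  0-1 → 1 (borrow)
  1-1-1 → 1 (borrow)
  0-0-1 → 1 (borrow)
  1-0-1 → 0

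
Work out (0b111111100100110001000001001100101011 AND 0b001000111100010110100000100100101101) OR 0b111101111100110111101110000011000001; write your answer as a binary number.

0b111101111100110111101110000111101001

0b111111100100110001000001001100101011 AND 0b001000111100010110100000100100101101 = 0b001000100100010000000000000100101001.
Then OR with 0b111101111100110111101110000011000001.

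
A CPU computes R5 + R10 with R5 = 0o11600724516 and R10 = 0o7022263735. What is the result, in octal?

Add column by column in base 8, right to left:
  6+5 = 3 carry 1
  1+3+1 = 5
  5+7 = 4 carry 1
  4+3+1 = 0 carry 1
  2+6+1 = 1 carry 1
  7+2+1 = 2 carry 1
  0+2+1 = 3
  0+2 = 2
  6+0 = 6
  1+7 = 0 carry 1
  1+0+1 = 2

0o20623210453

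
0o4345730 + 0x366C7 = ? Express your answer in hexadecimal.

0o4345730 = 0x11CBD8 in hexadecimal.
Add column by column in base 16, right to left:
  8+7 = F
  D+C = 9 carry 1
  B+6+1 = 2 carry 1
  C+6+1 = 3 carry 1
  1+3+1 = 5
  1+0 = 1

0x15329F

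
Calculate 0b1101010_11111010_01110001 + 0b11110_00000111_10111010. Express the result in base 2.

Add column by column in base 2, right to left:
  1+0 = 1
  0+1 = 1
  0+0 = 0
  0+1 = 1
  1+1 = 0 carry 1
  1+1+1 = 1 carry 1
  1+0+1 = 0 carry 1
  0+1+1 = 0 carry 1
  0+1+1 = 0 carry 1
  1+1+1 = 1 carry 1
  0+1+1 = 0 carry 1
  1+0+1 = 0 carry 1
  1+0+1 = 0 carry 1
  1+0+1 = 0 carry 1
  1+0+1 = 0 carry 1
  1+0+1 = 0 carry 1
  0+0+1 = 1
  1+1 = 0 carry 1
  0+1+1 = 0 carry 1
  1+1+1 = 1 carry 1
  0+1+1 = 0 carry 1
  1+0+1 = 0 carry 1
  1+0+1 = 0 carry 1
  final carry 1

0b100010010000001000101011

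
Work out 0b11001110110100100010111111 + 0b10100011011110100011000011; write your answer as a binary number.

0b101110010010011000110000010

Add column by column in base 2, right to left:
  1+1 = 0 carry 1
  1+1+1 = 1 carry 1
  1+0+1 = 0 carry 1
  1+0+1 = 0 carry 1
  1+0+1 = 0 carry 1
  1+0+1 = 0 carry 1
  0+1+1 = 0 carry 1
  1+1+1 = 1 carry 1
  0+0+1 = 1
  0+0 = 0
  0+0 = 0
  1+1 = 0 carry 1
  0+0+1 = 1
  0+1 = 1
  1+1 = 0 carry 1
  0+1+1 = 0 carry 1
  1+1+1 = 1 carry 1
  1+0+1 = 0 carry 1
  0+1+1 = 0 carry 1
  1+1+1 = 1 carry 1
  1+0+1 = 0 carry 1
  1+0+1 = 0 carry 1
  0+0+1 = 1
  0+1 = 1
  1+0 = 1
  1+1 = 0 carry 1
  final carry 1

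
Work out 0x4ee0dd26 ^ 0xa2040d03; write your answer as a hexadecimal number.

XOR each hex digit independently (no carries):
  4^a=e, e^2=c, e^0=e, 0^4=4, d^0=d, d^d=0, 2^0=2, 6^3=5

0xece4d025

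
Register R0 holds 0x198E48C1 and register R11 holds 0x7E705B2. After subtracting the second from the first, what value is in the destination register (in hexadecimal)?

0x11A7430F

Subtract column by column in base 16:
  1-2 → F (borrow)
  C-B-1 → 0
  8-5 → 3
  4-0 → 4
  E-7 → 7
  8-E → A (borrow)
  9-7-1 → 1
  1-0 → 1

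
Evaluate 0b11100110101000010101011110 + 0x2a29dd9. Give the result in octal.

0o617221467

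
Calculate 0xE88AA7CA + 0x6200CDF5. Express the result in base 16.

0x14A8B75BF

Add column by column in base 16, right to left:
  A+5 = F
  C+F = B carry 1
  7+D+1 = 5 carry 1
  A+C+1 = 7 carry 1
  A+0+1 = B
  8+0 = 8
  8+2 = A
  E+6 = 4 carry 1
  final carry 1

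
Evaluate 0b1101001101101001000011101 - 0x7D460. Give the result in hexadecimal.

0x19EFDBD

0b1101001101101001000011101 = 0x1A6D21D in hexadecimal.
Subtract column by column in base 16:
  D-0 → D
  1-6 → B (borrow)
  2-4-1 → D (borrow)
  D-D-1 → F (borrow)
  6-7-1 → E (borrow)
  A-0-1 → 9
  1-0 → 1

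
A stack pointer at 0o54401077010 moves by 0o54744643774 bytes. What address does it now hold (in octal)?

Add column by column in base 8, right to left:
  0+4 = 4
  1+7 = 0 carry 1
  0+7+1 = 0 carry 1
  7+3+1 = 3 carry 1
  7+4+1 = 4 carry 1
  0+6+1 = 7
  1+4 = 5
  0+4 = 4
  4+7 = 3 carry 1
  4+4+1 = 1 carry 1
  5+5+1 = 3 carry 1
  final carry 1

0o131345743004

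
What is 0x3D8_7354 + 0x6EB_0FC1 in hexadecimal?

Add column by column in base 16, right to left:
  4+1 = 5
  5+C = 1 carry 1
  3+F+1 = 3 carry 1
  7+0+1 = 8
  8+B = 3 carry 1
  D+E+1 = C carry 1
  3+6+1 = A

0xAC38315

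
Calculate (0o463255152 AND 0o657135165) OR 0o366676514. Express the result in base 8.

0o767677554

0o463255152 AND 0o657135165 = 0o443015140.
Then OR with 0o366676514.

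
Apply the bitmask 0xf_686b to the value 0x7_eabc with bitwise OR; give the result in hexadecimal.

0xfeaff

OR each hex digit independently (no carries):
  7|f=f, e|6=e, a|8=a, b|6=f, c|b=f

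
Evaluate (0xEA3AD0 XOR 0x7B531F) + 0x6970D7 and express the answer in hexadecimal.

First 0xEA3AD0 XOR 0x7B531F = 0x9169CF.
Add column by column in base 16, right to left:
  F+7 = 6 carry 1
  C+D+1 = A carry 1
  9+0+1 = A
  6+7 = D
  1+9 = A
  9+6 = F

0xFADAA6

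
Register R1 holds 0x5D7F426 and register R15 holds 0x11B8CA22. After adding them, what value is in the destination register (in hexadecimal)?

0x1790BE48

Add column by column in base 16, right to left:
  6+2 = 8
  2+2 = 4
  4+A = E
  F+C = B carry 1
  7+8+1 = 0 carry 1
  D+B+1 = 9 carry 1
  5+1+1 = 7
  0+1 = 1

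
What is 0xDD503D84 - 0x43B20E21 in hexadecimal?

0x999E2F63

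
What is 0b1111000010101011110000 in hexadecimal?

0x3C2AF0

Group the bits into nibbles: 0011 1100 0010 1010 1111 0000 → 3C2AF0.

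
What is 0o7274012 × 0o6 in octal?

0o54150074

Multiply each base-8 digit by 6, carrying:
  2×6 = 12 → write 4 carry 1
  1×6+1 = 7 → write 7
  0×6 = 0 → write 0
  4×6 = 24 → write 0 carry 3
  7×6+3 = 45 → write 5 carry 5
  2×6+5 = 17 → write 1 carry 2
  7×6+2 = 44 → write 4 carry 5
  remaining carry: 5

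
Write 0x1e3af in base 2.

Expand each hex digit to 4 bits: 1=0001 e=1110 3=0011 a=1010 f=1111.

0b11110001110101111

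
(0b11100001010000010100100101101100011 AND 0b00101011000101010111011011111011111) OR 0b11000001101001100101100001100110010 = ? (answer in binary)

0b11100001101001110101100001101110011

0b11100001010000010100100101101100011 AND 0b00101011000101010111011011111011111 = 0b00100001000000010100000001101000011.
Then OR with 0b11000001101001100101100001100110010.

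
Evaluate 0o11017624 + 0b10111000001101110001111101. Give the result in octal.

0b10111000001101110001111101 = 0o270156175 in octal.
Add column by column in base 8, right to left:
  4+5 = 1 carry 1
  2+7+1 = 2 carry 1
  6+1+1 = 0 carry 1
  7+6+1 = 6 carry 1
  1+5+1 = 7
  0+1 = 1
  1+0 = 1
  1+7 = 0 carry 1
  0+2+1 = 3

0o301176021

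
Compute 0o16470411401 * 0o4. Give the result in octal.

0o72342046004

Multiply each base-8 digit by 4, carrying:
  1×4 = 4 → write 4
  0×4 = 0 → write 0
  4×4 = 16 → write 0 carry 2
  1×4+2 = 6 → write 6
  1×4 = 4 → write 4
  4×4 = 16 → write 0 carry 2
  0×4+2 = 2 → write 2
  7×4 = 28 → write 4 carry 3
  4×4+3 = 19 → write 3 carry 2
  6×4+2 = 26 → write 2 carry 3
  1×4+3 = 7 → write 7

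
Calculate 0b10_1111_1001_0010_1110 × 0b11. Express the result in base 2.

Multiply each base-2 digit by 3, carrying:
  0×3 = 0 → write 0
  1×3 = 3 → write 1 carry 1
  1×3+1 = 4 → write 0 carry 2
  1×3+2 = 5 → write 1 carry 2
  0×3+2 = 2 → write 0 carry 1
  1×3+1 = 4 → write 0 carry 2
  0×3+2 = 2 → write 0 carry 1
  0×3+1 = 1 → write 1
  1×3 = 3 → write 1 carry 1
  0×3+1 = 1 → write 1
  0×3 = 0 → write 0
  1×3 = 3 → write 1 carry 1
  1×3+1 = 4 → write 0 carry 2
  1×3+2 = 5 → write 1 carry 2
  1×3+2 = 5 → write 1 carry 2
  1×3+2 = 5 → write 1 carry 2
  0×3+2 = 2 → write 0 carry 1
  1×3+1 = 4 → write 0 carry 2
  remaining carry: 10

0b10001110101110001010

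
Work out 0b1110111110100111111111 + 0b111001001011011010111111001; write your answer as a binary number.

Add column by column in base 2, right to left:
  1+1 = 0 carry 1
  1+0+1 = 0 carry 1
  1+0+1 = 0 carry 1
  1+1+1 = 1 carry 1
  1+1+1 = 1 carry 1
  1+1+1 = 1 carry 1
  1+1+1 = 1 carry 1
  1+1+1 = 1 carry 1
  1+1+1 = 1 carry 1
  0+0+1 = 1
  0+1 = 1
  1+0 = 1
  0+1 = 1
  1+1 = 0 carry 1
  1+0+1 = 0 carry 1
  1+1+1 = 1 carry 1
  1+1+1 = 1 carry 1
  1+0+1 = 0 carry 1
  0+1+1 = 0 carry 1
  1+0+1 = 0 carry 1
  1+0+1 = 0 carry 1
  1+1+1 = 1 carry 1
  0+0+1 = 1
  0+0 = 0
  0+1 = 1
  0+1 = 1
  0+1 = 1

0b111011000011001111111111000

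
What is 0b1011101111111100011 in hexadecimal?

0x5DFE3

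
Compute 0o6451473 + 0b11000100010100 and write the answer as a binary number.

0o6451473 = 0b110100101001100111011 in binary.
Add column by column in base 2, right to left:
  1+0 = 1
  1+0 = 1
  0+1 = 1
  1+0 = 1
  1+1 = 0 carry 1
  1+0+1 = 0 carry 1
  0+0+1 = 1
  0+0 = 0
  1+1 = 0 carry 1
  1+0+1 = 0 carry 1
  0+0+1 = 1
  0+0 = 0
  1+1 = 0 carry 1
  0+1+1 = 0 carry 1
  1+0+1 = 0 carry 1
  0+0+1 = 1
  0+0 = 0
  1+0 = 1
  0+0 = 0
  1+0 = 1
  1+0 = 1

0b110101000010001001111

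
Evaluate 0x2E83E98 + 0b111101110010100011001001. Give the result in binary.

0b11110111110110011101100001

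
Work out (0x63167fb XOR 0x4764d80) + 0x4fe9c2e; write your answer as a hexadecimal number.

0x745c6a9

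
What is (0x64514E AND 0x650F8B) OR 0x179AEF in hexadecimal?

0x64514E AND 0x650F8B = 0x64010A.
Then OR with 0x179AEF.

0x779BEF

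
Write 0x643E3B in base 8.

Expand each hex digit to 4 bits: 6=0110 4=0100 3=0011 E=1110 3=0011 B=1011.
Group the bits in threes: 011 001 000 011 111 000 111 011 → 31037073.

0o31037073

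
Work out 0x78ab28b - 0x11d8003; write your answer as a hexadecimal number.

Subtract column by column in base 16:
  b-3 → 8
  8-0 → 8
  2-0 → 2
  b-8 → 3
  a-d → d (borrow)
  8-1-1 → 6
  7-1 → 6

0x66d3288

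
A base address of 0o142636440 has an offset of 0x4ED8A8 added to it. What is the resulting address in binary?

0o142636440 = 0b1100010110011110100100000 in binary.
0x4ED8A8 = 0b10011101101100010101000 in binary.
Add column by column in base 2, right to left:
  0+0 = 0
  0+0 = 0
  0+0 = 0
  0+1 = 1
  0+0 = 0
  1+1 = 0 carry 1
  0+0+1 = 1
  0+1 = 1
  1+0 = 1
  0+0 = 0
  1+0 = 1
  1+1 = 0 carry 1
  1+1+1 = 1 carry 1
  1+0+1 = 0 carry 1
  0+1+1 = 0 carry 1
  0+1+1 = 0 carry 1
  1+0+1 = 0 carry 1
  1+1+1 = 1 carry 1
  0+1+1 = 0 carry 1
  1+1+1 = 1 carry 1
  0+0+1 = 1
  0+0 = 0
  0+1 = 1
  1+0 = 1
  1+0 = 1

0b1110110100001010111001000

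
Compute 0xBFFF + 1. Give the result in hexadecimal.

0xC000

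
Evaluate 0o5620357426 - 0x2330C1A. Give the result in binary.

0o5620357426 = 0b101110010000011101111100010110 in binary.
0x2330C1A = 0b10001100110000110000011010 in binary.
Subtract column by column in base 2:
  0-0 → 0
  1-1 → 0
  1-0 → 1
  0-1 → 1 (borrow)
  1-1-1 → 1 (borrow)
  0-0-1 → 1 (borrow)
  0-0-1 → 1 (borrow)
  0-0-1 → 1 (borrow)
  1-0-1 → 0
  1-0 → 1
  1-1 → 0
  1-1 → 0
  1-0 → 1
  0-0 → 0
  1-0 → 1
  1-0 → 1
  1-1 → 0
  0-1 → 1 (borrow)
  0-0-1 → 1 (borrow)
  0-0-1 → 1 (borrow)
  0-1-1 → 0 (borrow)
  0-1-1 → 0 (borrow)
  1-0-1 → 0
  0-0 → 0
  0-0 → 0
  1-1 → 0
  1-0 → 1
  1-0 → 1
  0-0 → 0
  1-0 → 1

0b101100000011101101001011111100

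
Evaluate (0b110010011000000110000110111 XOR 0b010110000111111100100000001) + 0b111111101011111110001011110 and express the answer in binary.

First 0b110010011000000110000110111 XOR 0b010110000111111100100000001 = 0b100100011111111010100110110.
Add column by column in base 2, right to left:
  0+0 = 0
  1+1 = 0 carry 1
  1+1+1 = 1 carry 1
  0+1+1 = 0 carry 1
  1+1+1 = 1 carry 1
  1+0+1 = 0 carry 1
  0+1+1 = 0 carry 1
  0+0+1 = 1
  1+0 = 1
  0+0 = 0
  1+1 = 0 carry 1
  0+1+1 = 0 carry 1
  1+1+1 = 1 carry 1
  1+1+1 = 1 carry 1
  1+1+1 = 1 carry 1
  1+1+1 = 1 carry 1
  1+1+1 = 1 carry 1
  1+0+1 = 0 carry 1
  1+1+1 = 1 carry 1
  1+0+1 = 0 carry 1
  0+1+1 = 0 carry 1
  0+1+1 = 0 carry 1
  0+1+1 = 0 carry 1
  1+1+1 = 1 carry 1
  0+1+1 = 0 carry 1
  0+1+1 = 0 carry 1
  1+1+1 = 1 carry 1
  final carry 1

0b1100100001011111000110010100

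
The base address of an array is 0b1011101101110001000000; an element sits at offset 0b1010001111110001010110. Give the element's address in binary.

0b10101111101100010010110

Add column by column in base 2, right to left:
  0+0 = 0
  0+1 = 1
  0+1 = 1
  0+0 = 0
  0+1 = 1
  0+0 = 0
  1+1 = 0 carry 1
  0+0+1 = 1
  0+0 = 0
  0+0 = 0
  1+1 = 0 carry 1
  1+1+1 = 1 carry 1
  1+1+1 = 1 carry 1
  0+1+1 = 0 carry 1
  1+1+1 = 1 carry 1
  1+1+1 = 1 carry 1
  0+0+1 = 1
  1+0 = 1
  1+0 = 1
  1+1 = 0 carry 1
  0+0+1 = 1
  1+1 = 0 carry 1
  final carry 1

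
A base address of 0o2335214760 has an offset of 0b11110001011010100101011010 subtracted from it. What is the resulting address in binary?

0b1111101011110111000010010110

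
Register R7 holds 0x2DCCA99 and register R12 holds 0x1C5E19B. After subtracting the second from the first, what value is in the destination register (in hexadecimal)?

Subtract column by column in base 16:
  9-B → E (borrow)
  9-9-1 → F (borrow)
  A-1-1 → 8
  C-E → E (borrow)
  C-5-1 → 6
  D-C → 1
  2-1 → 1

0x116E8FE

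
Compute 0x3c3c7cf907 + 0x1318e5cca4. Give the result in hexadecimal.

0x4f5562c5ab

Add column by column in base 16, right to left:
  7+4 = b
  0+a = a
  9+c = 5 carry 1
  f+c+1 = c carry 1
  c+5+1 = 2 carry 1
  7+e+1 = 6 carry 1
  c+8+1 = 5 carry 1
  3+1+1 = 5
  c+3 = f
  3+1 = 4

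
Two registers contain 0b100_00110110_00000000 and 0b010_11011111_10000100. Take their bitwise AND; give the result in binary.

AND bit by bit (1 only where both bits are 1):
  1000011011000000000
& 0101101111110000100
= 0000001011000000000

0b0000001011000000000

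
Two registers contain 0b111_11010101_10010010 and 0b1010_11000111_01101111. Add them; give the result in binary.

0b100101001110100000001

Add column by column in base 2, right to left:
  0+1 = 1
  1+1 = 0 carry 1
  0+1+1 = 0 carry 1
  0+1+1 = 0 carry 1
  1+0+1 = 0 carry 1
  0+1+1 = 0 carry 1
  0+1+1 = 0 carry 1
  1+0+1 = 0 carry 1
  1+1+1 = 1 carry 1
  0+1+1 = 0 carry 1
  1+1+1 = 1 carry 1
  0+0+1 = 1
  1+0 = 1
  0+0 = 0
  1+1 = 0 carry 1
  1+1+1 = 1 carry 1
  1+0+1 = 0 carry 1
  1+1+1 = 1 carry 1
  1+0+1 = 0 carry 1
  0+1+1 = 0 carry 1
  final carry 1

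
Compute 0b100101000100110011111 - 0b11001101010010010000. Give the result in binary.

0b1011011010100001111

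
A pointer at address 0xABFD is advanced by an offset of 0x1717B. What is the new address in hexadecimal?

0x21D78

Add column by column in base 16, right to left:
  D+B = 8 carry 1
  F+7+1 = 7 carry 1
  B+1+1 = D
  A+7 = 1 carry 1
  0+1+1 = 2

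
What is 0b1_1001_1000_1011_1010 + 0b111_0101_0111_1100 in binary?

0b100000111000110110

Add column by column in base 2, right to left:
  0+0 = 0
  1+0 = 1
  0+1 = 1
  1+1 = 0 carry 1
  1+1+1 = 1 carry 1
  1+1+1 = 1 carry 1
  0+1+1 = 0 carry 1
  1+0+1 = 0 carry 1
  0+1+1 = 0 carry 1
  0+0+1 = 1
  0+1 = 1
  1+0 = 1
  1+1 = 0 carry 1
  0+1+1 = 0 carry 1
  0+1+1 = 0 carry 1
  1+0+1 = 0 carry 1
  1+0+1 = 0 carry 1
  final carry 1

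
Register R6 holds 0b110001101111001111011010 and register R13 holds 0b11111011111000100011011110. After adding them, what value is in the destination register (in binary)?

Add column by column in base 2, right to left:
  0+0 = 0
  1+1 = 0 carry 1
  0+1+1 = 0 carry 1
  1+1+1 = 1 carry 1
  1+1+1 = 1 carry 1
  0+0+1 = 1
  1+1 = 0 carry 1
  1+1+1 = 1 carry 1
  1+0+1 = 0 carry 1
  1+0+1 = 0 carry 1
  0+0+1 = 1
  0+1 = 1
  1+0 = 1
  1+0 = 1
  1+0 = 1
  1+1 = 0 carry 1
  0+1+1 = 0 carry 1
  1+1+1 = 1 carry 1
  1+1+1 = 1 carry 1
  0+1+1 = 0 carry 1
  0+0+1 = 1
  0+1 = 1
  1+1 = 0 carry 1
  1+1+1 = 1 carry 1
  0+1+1 = 0 carry 1
  0+1+1 = 0 carry 1
  final carry 1

0b100101101100111110010111000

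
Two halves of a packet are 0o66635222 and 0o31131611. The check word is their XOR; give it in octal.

0o57704433

XOR each oct digit independently (no carries):
  6^3=5, 6^1=7, 6^1=7, 3^3=0, 5^1=4, 2^6=4, 2^1=3, 2^1=3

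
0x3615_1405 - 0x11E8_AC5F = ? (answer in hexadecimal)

Subtract column by column in base 16:
  5-F → 6 (borrow)
  0-5-1 → A (borrow)
  4-C-1 → 7 (borrow)
  1-A-1 → 6 (borrow)
  5-8-1 → C (borrow)
  1-E-1 → 2 (borrow)
  6-1-1 → 4
  3-1 → 2

0x242C67A6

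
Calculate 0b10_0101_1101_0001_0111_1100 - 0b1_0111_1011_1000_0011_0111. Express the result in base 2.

Subtract column by column in base 2:
  0-1 → 1 (borrow)
  0-1-1 → 0 (borrow)
  1-1-1 → 1 (borrow)
  1-0-1 → 0
  1-1 → 0
  1-1 → 0
  1-0 → 1
  0-0 → 0
  1-0 → 1
  0-0 → 0
  0-0 → 0
  0-1 → 1 (borrow)
  1-1-1 → 1 (borrow)
  0-1-1 → 0 (borrow)
  1-0-1 → 0
  1-1 → 0
  1-1 → 0
  0-1 → 1 (borrow)
  1-1-1 → 1 (borrow)
  0-0-1 → 1 (borrow)
  0-1-1 → 0 (borrow)
  1-0-1 → 0

0b11100001100101000101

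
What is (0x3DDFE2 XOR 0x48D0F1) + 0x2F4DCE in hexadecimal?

First 0x3DDFE2 XOR 0x48D0F1 = 0x750F13.
Add column by column in base 16, right to left:
  3+E = 1 carry 1
  1+C+1 = E
  F+D = C carry 1
  0+4+1 = 5
  5+F = 4 carry 1
  7+2+1 = A

0xA45CE1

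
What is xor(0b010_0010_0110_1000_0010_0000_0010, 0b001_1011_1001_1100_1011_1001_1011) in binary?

0b011100111110100100110011001

XOR bit by bit (1 where the bits differ):
  010001001101000001000000010
^ 001101110011100101110011011
= 011100111110100100110011001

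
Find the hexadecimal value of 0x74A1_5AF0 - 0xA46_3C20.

Subtract column by column in base 16:
  0-0 → 0
  F-2 → D
  A-C → E (borrow)
  5-3-1 → 1
  1-6 → B (borrow)
  A-4-1 → 5
  4-A → A (borrow)
  7-0-1 → 6

0x6A5B1ED0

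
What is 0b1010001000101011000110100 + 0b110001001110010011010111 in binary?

0b10000010010011101100001011

Add column by column in base 2, right to left:
  0+1 = 1
  0+1 = 1
  1+1 = 0 carry 1
  0+0+1 = 1
  1+1 = 0 carry 1
  1+0+1 = 0 carry 1
  0+1+1 = 0 carry 1
  0+1+1 = 0 carry 1
  0+0+1 = 1
  1+0 = 1
  1+1 = 0 carry 1
  0+0+1 = 1
  1+0 = 1
  0+1 = 1
  1+1 = 0 carry 1
  0+1+1 = 0 carry 1
  0+0+1 = 1
  0+0 = 0
  1+1 = 0 carry 1
  0+0+1 = 1
  0+0 = 0
  0+0 = 0
  1+1 = 0 carry 1
  0+1+1 = 0 carry 1
  1+0+1 = 0 carry 1
  final carry 1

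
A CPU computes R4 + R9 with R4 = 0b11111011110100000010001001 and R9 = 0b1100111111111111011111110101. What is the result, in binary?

0b10000111011110011100001111110

Add column by column in base 2, right to left:
  1+1 = 0 carry 1
  0+0+1 = 1
  0+1 = 1
  1+0 = 1
  0+1 = 1
  0+1 = 1
  0+1 = 1
  1+1 = 0 carry 1
  0+1+1 = 0 carry 1
  0+1+1 = 0 carry 1
  0+1+1 = 0 carry 1
  0+0+1 = 1
  0+1 = 1
  0+1 = 1
  1+1 = 0 carry 1
  0+1+1 = 0 carry 1
  1+1+1 = 1 carry 1
  1+1+1 = 1 carry 1
  1+1+1 = 1 carry 1
  1+1+1 = 1 carry 1
  0+1+1 = 0 carry 1
  1+1+1 = 1 carry 1
  1+1+1 = 1 carry 1
  1+1+1 = 1 carry 1
  1+0+1 = 0 carry 1
  1+0+1 = 0 carry 1
  0+1+1 = 0 carry 1
  0+1+1 = 0 carry 1
  final carry 1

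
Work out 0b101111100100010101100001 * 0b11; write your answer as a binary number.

0b10001110101101000000100011

Multiply each base-2 digit by 3, carrying:
  1×3 = 3 → write 1 carry 1
  0×3+1 = 1 → write 1
  0×3 = 0 → write 0
  0×3 = 0 → write 0
  0×3 = 0 → write 0
  1×3 = 3 → write 1 carry 1
  1×3+1 = 4 → write 0 carry 2
  0×3+2 = 2 → write 0 carry 1
  1×3+1 = 4 → write 0 carry 2
  0×3+2 = 2 → write 0 carry 1
  1×3+1 = 4 → write 0 carry 2
  0×3+2 = 2 → write 0 carry 1
  0×3+1 = 1 → write 1
  0×3 = 0 → write 0
  1×3 = 3 → write 1 carry 1
  0×3+1 = 1 → write 1
  0×3 = 0 → write 0
  1×3 = 3 → write 1 carry 1
  1×3+1 = 4 → write 0 carry 2
  1×3+2 = 5 → write 1 carry 2
  1×3+2 = 5 → write 1 carry 2
  1×3+2 = 5 → write 1 carry 2
  0×3+2 = 2 → write 0 carry 1
  1×3+1 = 4 → write 0 carry 2
  remaining carry: 10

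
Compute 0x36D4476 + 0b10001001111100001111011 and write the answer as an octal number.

0x36D4476 = 0o333242166 in octal.
0b10001001111100001111011 = 0o21174173 in octal.
Add column by column in base 8, right to left:
  6+3 = 1 carry 1
  6+7+1 = 6 carry 1
  1+1+1 = 3
  2+4 = 6
  4+7 = 3 carry 1
  2+1+1 = 4
  3+1 = 4
  3+2 = 5
  3+0 = 3

0o354436361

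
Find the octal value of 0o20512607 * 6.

Multiply each base-8 digit by 6, carrying:
  7×6 = 42 → write 2 carry 5
  0×6+5 = 5 → write 5
  6×6 = 36 → write 4 carry 4
  2×6+4 = 16 → write 0 carry 2
  1×6+2 = 8 → write 0 carry 1
  5×6+1 = 31 → write 7 carry 3
  0×6+3 = 3 → write 3
  2×6 = 12 → write 4 carry 1
  remaining carry: 1

0o143700452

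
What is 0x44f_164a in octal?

Expand each hex digit to 4 bits: 4=0100 4=0100 f=1111 1=0001 6=0110 4=0100 a=1010.
Group the bits in threes: 100 010 011 110 001 011 001 001 010 → 423613112.

0o423613112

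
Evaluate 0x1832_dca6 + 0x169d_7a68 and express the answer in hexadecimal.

Add column by column in base 16, right to left:
  6+8 = e
  a+6 = 0 carry 1
  c+a+1 = 7 carry 1
  d+7+1 = 5 carry 1
  2+d+1 = 0 carry 1
  3+9+1 = d
  8+6 = e
  1+1 = 2

0x2ed0570e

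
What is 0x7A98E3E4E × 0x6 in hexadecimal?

0x2DF95575D4

Multiply each base-16 digit by 6, carrying:
  E×6 = 84 → write 4 carry 5
  4×6+5 = 29 → write D carry 1
  E×6+1 = 85 → write 5 carry 5
  3×6+5 = 23 → write 7 carry 1
  E×6+1 = 85 → write 5 carry 5
  8×6+5 = 53 → write 5 carry 3
  9×6+3 = 57 → write 9 carry 3
  A×6+3 = 63 → write F carry 3
  7×6+3 = 45 → write D carry 2
  remaining carry: 2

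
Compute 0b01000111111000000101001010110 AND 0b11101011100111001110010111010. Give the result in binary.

0b01000011100000000100000010010

AND bit by bit (1 only where both bits are 1):
  01000111111000000101001010110
& 11101011100111001110010111010
= 01000011100000000100000010010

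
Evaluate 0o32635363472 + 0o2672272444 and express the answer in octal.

0o35527656136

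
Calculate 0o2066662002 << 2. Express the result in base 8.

0o10333310010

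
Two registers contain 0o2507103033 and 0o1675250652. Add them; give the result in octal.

Add column by column in base 8, right to left:
  3+2 = 5
  3+5 = 0 carry 1
  0+6+1 = 7
  3+0 = 3
  0+5 = 5
  1+2 = 3
  7+5 = 4 carry 1
  0+7+1 = 0 carry 1
  5+6+1 = 4 carry 1
  2+1+1 = 4

0o4404353705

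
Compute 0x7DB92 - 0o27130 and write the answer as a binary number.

0b1111010110100111010

0x7DB92 = 0b1111101101110010010 in binary.
0o27130 = 0b10111001011000 in binary.
Subtract column by column in base 2:
  0-0 → 0
  1-0 → 1
  0-0 → 0
  0-1 → 1 (borrow)
  1-1-1 → 1 (borrow)
  0-0-1 → 1 (borrow)
  0-1-1 → 0 (borrow)
  1-0-1 → 0
  1-0 → 1
  1-1 → 0
  0-1 → 1 (borrow)
  1-1-1 → 1 (borrow)
  1-0-1 → 0
  0-1 → 1 (borrow)
  1-0-1 → 0
  1-0 → 1
  1-0 → 1
  1-0 → 1
  1-0 → 1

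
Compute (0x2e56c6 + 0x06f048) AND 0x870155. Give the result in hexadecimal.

0x50104

Add column by column in base 16, right to left:
  6+8 = e
  c+4 = 0 carry 1
  6+0+1 = 7
  5+f = 4 carry 1
  e+6+1 = 5 carry 1
  2+0+1 = 3
Sum = 0x35470e; now AND with 0x870155:
  3&8=0, 5&7=5, 4&0=0, 7&1=1, 0&5=0, e&5=4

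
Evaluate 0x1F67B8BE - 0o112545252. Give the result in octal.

0x1F67B8BE = 0o3731734276 in octal.
Subtract column by column in base 8:
  6-2 → 4
  7-5 → 2
  2-2 → 0
  4-5 → 7 (borrow)
  3-4-1 → 6 (borrow)
  7-5-1 → 1
  1-2 → 7 (borrow)
  3-1-1 → 1
  7-1 → 6
  3-0 → 3

0o3617167024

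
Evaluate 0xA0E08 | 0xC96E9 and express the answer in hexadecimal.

0xE9EE9

OR each hex digit independently (no carries):
  A|C=E, 0|9=9, E|6=E, 0|E=E, 8|9=9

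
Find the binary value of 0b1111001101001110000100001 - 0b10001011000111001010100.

0b1101000010000110111001101

Subtract column by column in base 2:
  1-0 → 1
  0-0 → 0
  0-1 → 1 (borrow)
  0-0-1 → 1 (borrow)
  0-1-1 → 0 (borrow)
  1-0-1 → 0
  0-1 → 1 (borrow)
  0-0-1 → 1 (borrow)
  0-0-1 → 1 (borrow)
  0-1-1 → 0 (borrow)
  1-1-1 → 1 (borrow)
  1-1-1 → 1 (borrow)
  1-0-1 → 0
  0-0 → 0
  0-0 → 0
  1-1 → 0
  0-1 → 1 (borrow)
  1-0-1 → 0
  1-1 → 0
  0-0 → 0
  0-0 → 0
  1-0 → 1
  1-1 → 0
  1-0 → 1
  1-0 → 1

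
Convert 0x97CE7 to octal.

0o2276347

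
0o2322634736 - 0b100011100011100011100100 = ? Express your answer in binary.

0o2322634736 = 0b10011010010110011100111011110 in binary.
Subtract column by column in base 2:
  0-0 → 0
  1-0 → 1
  1-1 → 0
  1-0 → 1
  1-0 → 1
  0-1 → 1 (borrow)
  1-1-1 → 1 (borrow)
  1-1-1 → 1 (borrow)
  1-0-1 → 0
  0-0 → 0
  0-0 → 0
  1-1 → 0
  1-1 → 0
  1-1 → 0
  0-0 → 0
  0-0 → 0
  1-0 → 1
  1-1 → 0
  0-1 → 1 (borrow)
  1-1-1 → 1 (borrow)
  0-0-1 → 1 (borrow)
  0-0-1 → 1 (borrow)
  1-0-1 → 0
  0-1 → 1 (borrow)
  1-0-1 → 0
  1-0 → 1
  0-0 → 0
  0-0 → 0
  1-0 → 1

0b10010101111010000000011111010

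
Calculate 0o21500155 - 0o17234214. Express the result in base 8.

0o2243741

Subtract column by column in base 8:
  5-4 → 1
  5-1 → 4
  1-2 → 7 (borrow)
  0-4-1 → 3 (borrow)
  0-3-1 → 4 (borrow)
  5-2-1 → 2
  1-7 → 2 (borrow)
  2-1-1 → 0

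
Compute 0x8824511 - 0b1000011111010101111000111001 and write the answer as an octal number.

0x8824511 = 0o1040442421 in octal.
0b1000011111010101111000111001 = 0o1037257071 in octal.
Subtract column by column in base 8:
  1-1 → 0
  2-7 → 3 (borrow)
  4-0-1 → 3
  2-7 → 3 (borrow)
  4-5-1 → 6 (borrow)
  4-2-1 → 1
  0-7 → 1 (borrow)
  4-3-1 → 0
  0-0 → 0
  1-1 → 0

0o1163330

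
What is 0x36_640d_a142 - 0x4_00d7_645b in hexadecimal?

0x3263363ce7

Subtract column by column in base 16:
  2-b → 7 (borrow)
  4-5-1 → e (borrow)
  1-4-1 → c (borrow)
  a-6-1 → 3
  d-7 → 6
  0-d → 3 (borrow)
  4-0-1 → 3
  6-0 → 6
  6-4 → 2
  3-0 → 3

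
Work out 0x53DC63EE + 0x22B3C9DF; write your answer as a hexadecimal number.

Add column by column in base 16, right to left:
  E+F = D carry 1
  E+D+1 = C carry 1
  3+9+1 = D
  6+C = 2 carry 1
  C+3+1 = 0 carry 1
  D+B+1 = 9 carry 1
  3+2+1 = 6
  5+2 = 7

0x76902DCD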